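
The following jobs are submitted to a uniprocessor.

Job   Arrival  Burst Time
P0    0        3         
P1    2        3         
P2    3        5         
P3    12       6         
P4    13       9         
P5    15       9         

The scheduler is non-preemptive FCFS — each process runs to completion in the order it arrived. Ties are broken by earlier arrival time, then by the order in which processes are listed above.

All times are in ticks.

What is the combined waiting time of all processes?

21

Timeline: | P0 0-3 | P1 3-6 | P2 6-11 | idle 11-12 | P3 12-18 | P4 18-27 | P5 27-36 |
Completion: P0=3  P1=6  P2=11  P3=18  P4=27  P5=36
Turnaround (C−A): P0=3  P1=4  P2=8  P3=6  P4=14  P5=21
Waiting = turnaround − burst: P0=0, P1=1, P2=3, P3=0, P4=5, P5=12
Total waiting = 0 + 1 + 3 + 0 + 5 + 12 = 21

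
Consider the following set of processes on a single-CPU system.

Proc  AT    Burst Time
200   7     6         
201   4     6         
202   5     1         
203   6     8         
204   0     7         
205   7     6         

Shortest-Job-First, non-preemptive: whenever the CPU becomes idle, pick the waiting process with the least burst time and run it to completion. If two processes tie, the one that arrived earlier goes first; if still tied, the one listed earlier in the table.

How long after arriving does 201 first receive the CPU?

4

Timeline: | 204 0-7 | 202 7-8 | 201 8-14 | 200 14-20 | 205 20-26 | 203 26-34 |
Completion: 200=20  201=14  202=8  203=34  204=7  205=26
Turnaround (C−A): 200=13  201=10  202=3  203=28  204=7  205=19
Response(201) = first start − arrival = 8 − 4 = 4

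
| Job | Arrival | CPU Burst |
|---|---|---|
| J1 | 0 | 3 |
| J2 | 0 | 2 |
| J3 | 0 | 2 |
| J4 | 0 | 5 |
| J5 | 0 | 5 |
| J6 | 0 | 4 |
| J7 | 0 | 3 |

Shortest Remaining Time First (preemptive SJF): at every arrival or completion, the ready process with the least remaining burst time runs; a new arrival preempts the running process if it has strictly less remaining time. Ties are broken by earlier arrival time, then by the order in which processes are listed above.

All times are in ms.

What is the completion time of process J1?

7

Timeline: | J2 0-2 | J3 2-4 | J1 4-7 | J7 7-10 | J6 10-14 | J4 14-19 | J5 19-24 |
Completion: J1=7  J2=2  J3=4  J4=19  J5=24  J6=14  J7=10
Turnaround (C−A): J1=7  J2=2  J3=4  J4=19  J5=24  J6=14  J7=10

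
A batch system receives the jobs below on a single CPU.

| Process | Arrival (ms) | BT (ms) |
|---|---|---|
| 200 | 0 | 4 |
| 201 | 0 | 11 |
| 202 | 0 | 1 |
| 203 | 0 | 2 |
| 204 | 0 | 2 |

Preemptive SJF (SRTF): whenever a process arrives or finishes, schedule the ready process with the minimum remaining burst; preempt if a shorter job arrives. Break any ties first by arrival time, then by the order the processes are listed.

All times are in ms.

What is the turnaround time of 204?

Timeline: | 202 0-1 | 203 1-3 | 204 3-5 | 200 5-9 | 201 9-20 |
Completion: 200=9  201=20  202=1  203=3  204=5
Turnaround (C−A): 200=9  201=20  202=1  203=3  204=5
Turnaround(204) = completion − arrival = 5 − 0 = 5

5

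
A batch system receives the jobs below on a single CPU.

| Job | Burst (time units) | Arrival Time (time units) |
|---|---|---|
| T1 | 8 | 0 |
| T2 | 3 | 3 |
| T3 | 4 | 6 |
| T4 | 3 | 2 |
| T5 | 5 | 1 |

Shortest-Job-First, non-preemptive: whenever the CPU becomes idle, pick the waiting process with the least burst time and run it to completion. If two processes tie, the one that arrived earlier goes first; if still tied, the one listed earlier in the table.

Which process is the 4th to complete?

T3

Timeline: | T1 0-8 | T4 8-11 | T2 11-14 | T3 14-18 | T5 18-23 |
Completion: T1=8  T2=14  T3=18  T4=11  T5=23
Finish order: T1 → T4 → T2 → T3 → T5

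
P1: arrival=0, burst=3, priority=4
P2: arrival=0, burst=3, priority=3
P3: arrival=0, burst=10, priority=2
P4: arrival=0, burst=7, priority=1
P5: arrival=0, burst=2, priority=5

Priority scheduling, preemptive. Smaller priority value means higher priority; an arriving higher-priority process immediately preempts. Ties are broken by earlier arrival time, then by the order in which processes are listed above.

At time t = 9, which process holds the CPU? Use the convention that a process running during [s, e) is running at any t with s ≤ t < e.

P3

Timeline: | P4 0-7 | P3 7-17 | P2 17-20 | P1 20-23 | P5 23-25 |
Completion: P1=23  P2=20  P3=17  P4=7  P5=25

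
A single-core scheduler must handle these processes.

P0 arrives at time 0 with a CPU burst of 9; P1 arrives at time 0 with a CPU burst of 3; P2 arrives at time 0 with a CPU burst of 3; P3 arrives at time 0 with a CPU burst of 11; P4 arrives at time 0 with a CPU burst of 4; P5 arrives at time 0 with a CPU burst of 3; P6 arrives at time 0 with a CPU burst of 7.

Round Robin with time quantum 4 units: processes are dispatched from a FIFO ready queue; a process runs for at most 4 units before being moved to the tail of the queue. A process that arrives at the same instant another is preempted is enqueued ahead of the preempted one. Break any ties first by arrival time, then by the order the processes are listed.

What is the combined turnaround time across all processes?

Schedule: | P0 0-4 | P1 4-7 | P2 7-10 | P3 10-14 | P4 14-18 | P5 18-21 | P6 21-25 | P0 25-29 | P3 29-33 | P6 33-36 | P0 36-37 | P3 37-40 |
Completion: P0=37  P1=7  P2=10  P3=40  P4=18  P5=21  P6=36
Turnaround = completion − arrival: P0=37, P1=7, P2=10, P3=40, P4=18, P5=21, P6=36
Total turnaround = 37 + 7 + 10 + 40 + 18 + 21 + 36 = 169

169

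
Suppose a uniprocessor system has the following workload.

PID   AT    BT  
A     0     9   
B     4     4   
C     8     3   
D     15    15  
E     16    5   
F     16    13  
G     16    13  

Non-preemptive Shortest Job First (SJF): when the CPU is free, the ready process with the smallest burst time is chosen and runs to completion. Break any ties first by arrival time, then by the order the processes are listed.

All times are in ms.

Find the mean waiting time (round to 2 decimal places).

9.14

Timeline: | A 0-9 | C 9-12 | B 12-16 | E 16-21 | F 21-34 | G 34-47 | D 47-62 |
Completion: A=9  B=16  C=12  D=62  E=21  F=34  G=47
Turnaround (C−A): A=9  B=12  C=4  D=47  E=5  F=18  G=31
Waiting times: A=0, B=8, C=1, D=32, E=0, F=5, G=18
Average waiting = (0+8+1+32+0+5+18) / 7 = 64/7 = 9.14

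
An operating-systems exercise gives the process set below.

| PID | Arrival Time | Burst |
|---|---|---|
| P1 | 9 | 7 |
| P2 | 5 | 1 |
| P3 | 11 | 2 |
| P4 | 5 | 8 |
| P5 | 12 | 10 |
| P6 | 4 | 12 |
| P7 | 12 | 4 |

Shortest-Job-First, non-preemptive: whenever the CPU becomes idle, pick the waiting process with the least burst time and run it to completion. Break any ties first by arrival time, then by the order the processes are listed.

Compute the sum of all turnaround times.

Gantt: | idle 0-4 | P6 4-16 | P2 16-17 | P3 17-19 | P7 19-23 | P1 23-30 | P4 30-38 | P5 38-48 |
Completion: P1=30  P2=17  P3=19  P4=38  P5=48  P6=16  P7=23
Turnaround (C−A): P1=21  P2=12  P3=8  P4=33  P5=36  P6=12  P7=11
Turnaround = completion − arrival: P1=21, P2=12, P3=8, P4=33, P5=36, P6=12, P7=11
Total turnaround = 21 + 12 + 8 + 33 + 36 + 12 + 11 = 133

133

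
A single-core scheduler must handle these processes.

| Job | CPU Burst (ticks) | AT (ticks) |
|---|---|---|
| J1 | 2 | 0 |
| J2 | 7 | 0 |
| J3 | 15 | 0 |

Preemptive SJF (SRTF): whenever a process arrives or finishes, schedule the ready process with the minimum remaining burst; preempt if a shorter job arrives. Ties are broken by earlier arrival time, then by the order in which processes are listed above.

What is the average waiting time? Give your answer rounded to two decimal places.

3.67

Timeline: | J1 0-2 | J2 2-9 | J3 9-24 |
Completion: J1=2  J2=9  J3=24
Turnaround (C−A): J1=2  J2=9  J3=24
Waiting times: J1=0, J2=2, J3=9
Average waiting = (0+2+9) / 3 = 11/3 = 3.67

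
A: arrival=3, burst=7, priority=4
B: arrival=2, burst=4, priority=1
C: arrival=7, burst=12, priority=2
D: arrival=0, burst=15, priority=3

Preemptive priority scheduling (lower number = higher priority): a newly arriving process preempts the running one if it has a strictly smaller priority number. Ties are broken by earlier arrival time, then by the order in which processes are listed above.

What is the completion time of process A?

38

Timeline: | D 0-2 | B 2-6 | D 6-7 | C 7-19 | D 19-31 | A 31-38 |
Completion: A=38  B=6  C=19  D=31
Turnaround (C−A): A=35  B=4  C=12  D=31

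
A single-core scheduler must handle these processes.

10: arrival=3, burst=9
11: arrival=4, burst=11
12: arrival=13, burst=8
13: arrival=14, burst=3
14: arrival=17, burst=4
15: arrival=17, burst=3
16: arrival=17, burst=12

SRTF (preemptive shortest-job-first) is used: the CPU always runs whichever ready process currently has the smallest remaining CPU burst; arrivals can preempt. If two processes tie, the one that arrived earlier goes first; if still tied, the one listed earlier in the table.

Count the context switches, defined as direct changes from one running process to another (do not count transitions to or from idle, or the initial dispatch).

Schedule: | idle 0-3 | 10 3-12 | 11 12-13 | 12 13-14 | 13 14-17 | 15 17-20 | 14 20-24 | 12 24-31 | 11 31-41 | 16 41-53 |
Completion: 10=12  11=41  12=31  13=17  14=24  15=20  16=53
Turnaround (C−A): 10=9  11=37  12=18  13=3  14=7  15=3  16=36

8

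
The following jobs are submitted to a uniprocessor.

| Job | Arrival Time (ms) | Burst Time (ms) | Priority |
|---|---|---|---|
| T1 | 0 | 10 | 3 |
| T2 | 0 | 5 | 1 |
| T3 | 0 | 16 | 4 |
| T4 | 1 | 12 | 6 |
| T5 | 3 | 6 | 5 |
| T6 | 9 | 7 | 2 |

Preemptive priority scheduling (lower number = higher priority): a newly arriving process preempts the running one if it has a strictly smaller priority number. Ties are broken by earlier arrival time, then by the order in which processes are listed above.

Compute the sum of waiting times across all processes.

112

Gantt: | T2 0-5 | T1 5-9 | T6 9-16 | T1 16-22 | T3 22-38 | T5 38-44 | T4 44-56 |
Completion: T1=22  T2=5  T3=38  T4=56  T5=44  T6=16
Turnaround (C−A): T1=22  T2=5  T3=38  T4=55  T5=41  T6=7
Waiting = turnaround − burst: T1=12, T2=0, T3=22, T4=43, T5=35, T6=0
Total waiting = 12 + 0 + 22 + 43 + 35 + 0 = 112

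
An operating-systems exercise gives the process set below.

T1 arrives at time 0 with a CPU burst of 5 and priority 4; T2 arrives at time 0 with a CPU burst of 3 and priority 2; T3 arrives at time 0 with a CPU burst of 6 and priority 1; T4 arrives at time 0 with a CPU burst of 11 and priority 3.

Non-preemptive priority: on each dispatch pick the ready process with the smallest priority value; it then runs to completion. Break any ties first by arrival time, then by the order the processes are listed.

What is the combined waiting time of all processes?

35

Timeline: | T3 0-6 | T2 6-9 | T4 9-20 | T1 20-25 |
Completion: T1=25  T2=9  T3=6  T4=20
Turnaround (C−A): T1=25  T2=9  T3=6  T4=20
Waiting = turnaround − burst: T1=20, T2=6, T3=0, T4=9
Total waiting = 20 + 6 + 0 + 9 = 35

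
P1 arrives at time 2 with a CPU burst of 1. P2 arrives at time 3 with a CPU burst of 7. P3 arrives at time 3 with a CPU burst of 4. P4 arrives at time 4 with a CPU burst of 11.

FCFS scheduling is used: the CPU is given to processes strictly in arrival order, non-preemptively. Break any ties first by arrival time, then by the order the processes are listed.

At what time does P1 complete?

Gantt: | idle 0-2 | P1 2-3 | P2 3-10 | P3 10-14 | P4 14-25 |
Completion: P1=3  P2=10  P3=14  P4=25
Turnaround (C−A): P1=1  P2=7  P3=11  P4=21

3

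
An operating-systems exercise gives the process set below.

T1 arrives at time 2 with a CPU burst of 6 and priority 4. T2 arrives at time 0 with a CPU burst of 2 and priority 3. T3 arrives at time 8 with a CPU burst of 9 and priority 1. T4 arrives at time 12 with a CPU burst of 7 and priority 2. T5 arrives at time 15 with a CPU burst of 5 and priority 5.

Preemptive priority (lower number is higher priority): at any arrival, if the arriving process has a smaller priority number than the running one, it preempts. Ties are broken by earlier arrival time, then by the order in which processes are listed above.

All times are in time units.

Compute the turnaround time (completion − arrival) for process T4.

Schedule: | T2 0-2 | T1 2-8 | T3 8-17 | T4 17-24 | T5 24-29 |
Completion: T1=8  T2=2  T3=17  T4=24  T5=29
Turnaround (C−A): T1=6  T2=2  T3=9  T4=12  T5=14
Turnaround(T4) = completion − arrival = 24 − 12 = 12

12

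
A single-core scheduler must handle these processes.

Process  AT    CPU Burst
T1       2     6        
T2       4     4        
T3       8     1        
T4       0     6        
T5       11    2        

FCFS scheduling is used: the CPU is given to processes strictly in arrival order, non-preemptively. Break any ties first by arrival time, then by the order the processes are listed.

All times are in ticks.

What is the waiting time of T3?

Gantt: | T4 0-6 | T1 6-12 | T2 12-16 | T3 16-17 | T5 17-19 |
Completion: T1=12  T2=16  T3=17  T4=6  T5=19
Waiting(T3) = turnaround − burst = 9 − 1 = 8

8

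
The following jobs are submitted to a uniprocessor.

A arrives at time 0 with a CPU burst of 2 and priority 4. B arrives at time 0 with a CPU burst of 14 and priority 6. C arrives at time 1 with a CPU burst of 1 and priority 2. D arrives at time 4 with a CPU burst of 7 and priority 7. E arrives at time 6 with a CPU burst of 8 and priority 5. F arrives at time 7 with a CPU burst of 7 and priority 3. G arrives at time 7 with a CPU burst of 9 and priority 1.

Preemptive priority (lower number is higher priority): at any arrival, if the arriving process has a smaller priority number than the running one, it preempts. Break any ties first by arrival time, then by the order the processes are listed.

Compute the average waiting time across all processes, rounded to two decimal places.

Gantt: | A 0-1 | C 1-2 | A 2-3 | B 3-6 | E 6-7 | G 7-16 | F 16-23 | E 23-30 | B 30-41 | D 41-48 |
Completion: A=3  B=41  C=2  D=48  E=30  F=23  G=16
Waiting times: A=1, B=27, C=0, D=37, E=16, F=9, G=0
Average waiting = (1+27+0+37+16+9+0) / 7 = 90/7 = 12.86

12.86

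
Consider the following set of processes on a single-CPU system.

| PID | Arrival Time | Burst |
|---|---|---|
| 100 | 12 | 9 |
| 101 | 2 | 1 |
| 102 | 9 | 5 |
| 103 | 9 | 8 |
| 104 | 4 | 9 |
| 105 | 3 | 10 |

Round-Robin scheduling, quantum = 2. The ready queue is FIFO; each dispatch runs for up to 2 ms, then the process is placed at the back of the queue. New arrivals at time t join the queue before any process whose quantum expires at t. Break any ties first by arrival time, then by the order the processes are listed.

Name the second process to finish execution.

Gantt: | idle 0-2 | 101 2-3 | 105 3-5 | 104 5-7 | 105 7-9 | 104 9-11 | 102 11-13 | 103 13-15 | 105 15-17 | 104 17-19 | 100 19-21 | 102 21-23 | 103 23-25 | 105 25-27 | 104 27-29 | 100 29-31 | 102 31-32 | 103 32-34 | 105 34-36 | 104 36-37 | 100 37-39 | 103 39-41 | 100 41-44 |
Completion: 100=44  101=3  102=32  103=41  104=37  105=36
Finish order: 101 → 102 → 105 → 104 → 103 → 100

102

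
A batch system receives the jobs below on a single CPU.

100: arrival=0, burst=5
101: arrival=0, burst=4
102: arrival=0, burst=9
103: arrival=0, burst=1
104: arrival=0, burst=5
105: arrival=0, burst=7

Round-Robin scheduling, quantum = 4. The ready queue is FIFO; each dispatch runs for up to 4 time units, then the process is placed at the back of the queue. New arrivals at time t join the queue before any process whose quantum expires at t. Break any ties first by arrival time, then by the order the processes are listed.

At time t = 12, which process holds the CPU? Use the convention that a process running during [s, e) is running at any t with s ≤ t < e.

Gantt: | 100 0-4 | 101 4-8 | 102 8-12 | 103 12-13 | 104 13-17 | 105 17-21 | 100 21-22 | 102 22-26 | 104 26-27 | 105 27-30 | 102 30-31 |
Completion: 100=22  101=8  102=31  103=13  104=27  105=30

103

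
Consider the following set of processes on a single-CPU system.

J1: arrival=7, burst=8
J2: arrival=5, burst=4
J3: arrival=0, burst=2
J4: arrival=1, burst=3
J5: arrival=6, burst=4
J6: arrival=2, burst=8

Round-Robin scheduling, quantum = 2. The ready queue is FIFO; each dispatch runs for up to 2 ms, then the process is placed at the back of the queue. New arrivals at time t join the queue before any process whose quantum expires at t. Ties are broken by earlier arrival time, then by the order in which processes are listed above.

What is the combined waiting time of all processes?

Schedule: | J3 0-2 | J4 2-4 | J6 4-6 | J4 6-7 | J2 7-9 | J5 9-11 | J6 11-13 | J1 13-15 | J2 15-17 | J5 17-19 | J6 19-21 | J1 21-23 | J6 23-25 | J1 25-29 |
Completion: J1=29  J2=17  J3=2  J4=7  J5=19  J6=25
Waiting = turnaround − burst: J1=14, J2=8, J3=0, J4=3, J5=9, J6=15
Total waiting = 14 + 8 + 0 + 3 + 9 + 15 = 49

49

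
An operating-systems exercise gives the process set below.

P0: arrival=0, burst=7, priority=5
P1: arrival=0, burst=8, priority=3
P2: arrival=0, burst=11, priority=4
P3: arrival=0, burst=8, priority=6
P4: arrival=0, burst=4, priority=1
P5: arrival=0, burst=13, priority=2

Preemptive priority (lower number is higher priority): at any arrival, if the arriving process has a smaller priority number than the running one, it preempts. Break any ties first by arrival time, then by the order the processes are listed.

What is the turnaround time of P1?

25

Gantt: | P4 0-4 | P5 4-17 | P1 17-25 | P2 25-36 | P0 36-43 | P3 43-51 |
Completion: P0=43  P1=25  P2=36  P3=51  P4=4  P5=17
Turnaround (C−A): P0=43  P1=25  P2=36  P3=51  P4=4  P5=17
Turnaround(P1) = completion − arrival = 25 − 0 = 25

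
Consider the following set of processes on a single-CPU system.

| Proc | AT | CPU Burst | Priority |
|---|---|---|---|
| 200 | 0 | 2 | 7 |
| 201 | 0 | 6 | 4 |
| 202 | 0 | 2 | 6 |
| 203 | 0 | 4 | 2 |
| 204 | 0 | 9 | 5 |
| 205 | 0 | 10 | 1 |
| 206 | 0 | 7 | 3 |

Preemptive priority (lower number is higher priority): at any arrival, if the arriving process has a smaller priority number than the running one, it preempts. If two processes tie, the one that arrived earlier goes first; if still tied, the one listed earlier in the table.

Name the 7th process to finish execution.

Gantt: | 205 0-10 | 203 10-14 | 206 14-21 | 201 21-27 | 204 27-36 | 202 36-38 | 200 38-40 |
Completion: 200=40  201=27  202=38  203=14  204=36  205=10  206=21
Finish order: 205 → 203 → 206 → 201 → 204 → 202 → 200

200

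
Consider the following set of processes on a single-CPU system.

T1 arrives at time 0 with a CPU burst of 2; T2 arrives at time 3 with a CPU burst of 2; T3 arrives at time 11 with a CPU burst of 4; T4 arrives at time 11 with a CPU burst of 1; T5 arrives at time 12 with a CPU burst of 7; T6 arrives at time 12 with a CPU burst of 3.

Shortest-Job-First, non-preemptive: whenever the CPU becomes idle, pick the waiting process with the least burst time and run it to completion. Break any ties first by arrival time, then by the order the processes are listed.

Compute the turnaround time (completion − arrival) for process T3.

8

Timeline: | T1 0-2 | idle 2-3 | T2 3-5 | idle 5-11 | T4 11-12 | T6 12-15 | T3 15-19 | T5 19-26 |
Completion: T1=2  T2=5  T3=19  T4=12  T5=26  T6=15
Turnaround (C−A): T1=2  T2=2  T3=8  T4=1  T5=14  T6=3
Turnaround(T3) = completion − arrival = 19 − 11 = 8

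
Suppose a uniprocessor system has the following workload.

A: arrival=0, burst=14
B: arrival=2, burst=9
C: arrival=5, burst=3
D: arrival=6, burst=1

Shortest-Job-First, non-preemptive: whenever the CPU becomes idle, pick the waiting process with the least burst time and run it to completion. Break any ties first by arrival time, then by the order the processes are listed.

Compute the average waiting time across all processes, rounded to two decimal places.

8.50

Gantt: | A 0-14 | D 14-15 | C 15-18 | B 18-27 |
Completion: A=14  B=27  C=18  D=15
Turnaround (C−A): A=14  B=25  C=13  D=9
Waiting times: A=0, B=16, C=10, D=8
Average waiting = (0+16+10+8) / 4 = 34/4 = 8.50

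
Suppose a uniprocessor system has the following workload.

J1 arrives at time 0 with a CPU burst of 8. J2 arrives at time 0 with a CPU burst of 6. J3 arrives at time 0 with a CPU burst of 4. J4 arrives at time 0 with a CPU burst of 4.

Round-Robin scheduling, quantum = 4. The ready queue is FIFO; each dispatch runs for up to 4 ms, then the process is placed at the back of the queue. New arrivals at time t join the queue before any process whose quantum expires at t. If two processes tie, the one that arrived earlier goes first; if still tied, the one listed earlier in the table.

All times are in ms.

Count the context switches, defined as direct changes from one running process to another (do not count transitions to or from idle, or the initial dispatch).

5

Schedule: | J1 0-4 | J2 4-8 | J3 8-12 | J4 12-16 | J1 16-20 | J2 20-22 |
Completion: J1=20  J2=22  J3=12  J4=16
Turnaround (C−A): J1=20  J2=22  J3=12  J4=16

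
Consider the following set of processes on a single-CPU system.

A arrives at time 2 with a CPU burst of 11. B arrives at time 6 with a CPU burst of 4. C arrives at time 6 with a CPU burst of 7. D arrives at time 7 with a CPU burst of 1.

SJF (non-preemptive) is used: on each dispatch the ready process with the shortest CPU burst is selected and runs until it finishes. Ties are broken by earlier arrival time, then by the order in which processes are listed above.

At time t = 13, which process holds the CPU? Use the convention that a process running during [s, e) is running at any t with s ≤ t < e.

D

Timeline: | idle 0-2 | A 2-13 | D 13-14 | B 14-18 | C 18-25 |
Completion: A=13  B=18  C=25  D=14
Turnaround (C−A): A=11  B=12  C=19  D=7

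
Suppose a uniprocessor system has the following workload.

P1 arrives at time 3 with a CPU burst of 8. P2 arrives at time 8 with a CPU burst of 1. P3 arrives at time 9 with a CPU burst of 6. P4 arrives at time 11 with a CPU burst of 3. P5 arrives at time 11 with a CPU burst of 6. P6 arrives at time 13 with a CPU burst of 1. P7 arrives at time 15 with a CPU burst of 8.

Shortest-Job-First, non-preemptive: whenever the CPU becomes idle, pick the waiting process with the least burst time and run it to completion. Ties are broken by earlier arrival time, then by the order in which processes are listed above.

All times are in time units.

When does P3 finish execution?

Timeline: | idle 0-3 | P1 3-11 | P2 11-12 | P4 12-15 | P6 15-16 | P3 16-22 | P5 22-28 | P7 28-36 |
Completion: P1=11  P2=12  P3=22  P4=15  P5=28  P6=16  P7=36
Turnaround (C−A): P1=8  P2=4  P3=13  P4=4  P5=17  P6=3  P7=21

22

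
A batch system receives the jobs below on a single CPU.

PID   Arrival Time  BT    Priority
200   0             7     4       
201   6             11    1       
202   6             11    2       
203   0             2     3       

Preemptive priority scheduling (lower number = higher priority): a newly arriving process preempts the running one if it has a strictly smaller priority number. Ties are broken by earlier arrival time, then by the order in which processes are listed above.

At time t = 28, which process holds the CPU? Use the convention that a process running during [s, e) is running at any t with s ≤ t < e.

200

Timeline: | 203 0-2 | 200 2-6 | 201 6-17 | 202 17-28 | 200 28-31 |
Completion: 200=31  201=17  202=28  203=2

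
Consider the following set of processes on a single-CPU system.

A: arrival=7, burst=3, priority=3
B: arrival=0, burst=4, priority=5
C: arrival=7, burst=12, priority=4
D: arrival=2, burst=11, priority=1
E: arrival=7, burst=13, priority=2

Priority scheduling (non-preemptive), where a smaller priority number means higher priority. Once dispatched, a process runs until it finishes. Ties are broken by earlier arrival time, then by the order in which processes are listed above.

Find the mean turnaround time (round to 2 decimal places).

19.60

Gantt: | B 0-4 | D 4-15 | E 15-28 | A 28-31 | C 31-43 |
Completion: A=31  B=4  C=43  D=15  E=28
Turnaround (C−A): A=24  B=4  C=36  D=13  E=21
Turnaround times: A=24, B=4, C=36, D=13, E=21
Average turnaround = (24+4+36+13+21) / 5 = 98/5 = 19.60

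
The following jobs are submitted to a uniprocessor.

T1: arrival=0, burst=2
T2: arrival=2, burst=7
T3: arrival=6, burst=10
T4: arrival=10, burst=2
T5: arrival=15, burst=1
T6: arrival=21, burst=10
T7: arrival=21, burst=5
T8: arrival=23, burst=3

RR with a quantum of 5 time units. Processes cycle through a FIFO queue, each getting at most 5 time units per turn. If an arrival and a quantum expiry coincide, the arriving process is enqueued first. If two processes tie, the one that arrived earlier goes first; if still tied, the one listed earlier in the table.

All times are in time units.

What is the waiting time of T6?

9

Gantt: | T1 0-2 | T2 2-7 | T3 7-12 | T2 12-14 | T4 14-16 | T3 16-21 | T5 21-22 | T6 22-27 | T7 27-32 | T8 32-35 | T6 35-40 |
Completion: T1=2  T2=14  T3=21  T4=16  T5=22  T6=40  T7=32  T8=35
Turnaround (C−A): T1=2  T2=12  T3=15  T4=6  T5=7  T6=19  T7=11  T8=12
Waiting(T6) = turnaround − burst = 19 − 10 = 9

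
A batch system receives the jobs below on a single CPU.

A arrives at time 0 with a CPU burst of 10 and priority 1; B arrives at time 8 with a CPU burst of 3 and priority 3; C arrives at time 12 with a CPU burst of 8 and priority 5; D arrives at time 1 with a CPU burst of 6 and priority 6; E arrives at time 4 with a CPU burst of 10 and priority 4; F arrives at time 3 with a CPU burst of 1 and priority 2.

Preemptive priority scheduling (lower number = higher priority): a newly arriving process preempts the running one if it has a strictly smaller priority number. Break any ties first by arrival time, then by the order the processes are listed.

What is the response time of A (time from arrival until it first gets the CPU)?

0

Schedule: | A 0-10 | F 10-11 | B 11-14 | E 14-24 | C 24-32 | D 32-38 |
Completion: A=10  B=14  C=32  D=38  E=24  F=11
Turnaround (C−A): A=10  B=6  C=20  D=37  E=20  F=8
Response(A) = first start − arrival = 0 − 0 = 0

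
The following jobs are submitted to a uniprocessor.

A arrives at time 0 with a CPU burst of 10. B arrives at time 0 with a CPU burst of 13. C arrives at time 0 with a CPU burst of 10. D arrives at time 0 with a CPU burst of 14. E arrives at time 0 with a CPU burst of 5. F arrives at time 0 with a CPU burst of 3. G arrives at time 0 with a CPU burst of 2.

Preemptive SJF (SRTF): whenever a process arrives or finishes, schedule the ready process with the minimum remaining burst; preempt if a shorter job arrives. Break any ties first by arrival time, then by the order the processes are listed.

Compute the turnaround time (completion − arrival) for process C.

30

Schedule: | G 0-2 | F 2-5 | E 5-10 | A 10-20 | C 20-30 | B 30-43 | D 43-57 |
Completion: A=20  B=43  C=30  D=57  E=10  F=5  G=2
Turnaround(C) = completion − arrival = 30 − 0 = 30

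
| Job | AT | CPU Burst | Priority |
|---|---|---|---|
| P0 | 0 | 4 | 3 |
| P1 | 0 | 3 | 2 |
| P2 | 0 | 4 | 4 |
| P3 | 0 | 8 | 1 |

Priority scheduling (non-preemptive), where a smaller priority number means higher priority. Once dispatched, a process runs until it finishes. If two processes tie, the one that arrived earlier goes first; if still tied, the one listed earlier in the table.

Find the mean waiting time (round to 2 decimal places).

Schedule: | P3 0-8 | P1 8-11 | P0 11-15 | P2 15-19 |
Completion: P0=15  P1=11  P2=19  P3=8
Turnaround (C−A): P0=15  P1=11  P2=19  P3=8
Waiting times: P0=11, P1=8, P2=15, P3=0
Average waiting = (11+8+15+0) / 4 = 34/4 = 8.50

8.50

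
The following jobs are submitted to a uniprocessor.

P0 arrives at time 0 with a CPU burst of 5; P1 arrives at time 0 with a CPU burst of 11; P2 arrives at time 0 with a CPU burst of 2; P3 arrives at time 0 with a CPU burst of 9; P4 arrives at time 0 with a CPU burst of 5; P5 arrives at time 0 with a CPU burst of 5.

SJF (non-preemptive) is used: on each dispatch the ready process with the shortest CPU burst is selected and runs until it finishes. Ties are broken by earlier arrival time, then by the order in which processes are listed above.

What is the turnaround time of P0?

7

Timeline: | P2 0-2 | P0 2-7 | P4 7-12 | P5 12-17 | P3 17-26 | P1 26-37 |
Completion: P0=7  P1=37  P2=2  P3=26  P4=12  P5=17
Turnaround (C−A): P0=7  P1=37  P2=2  P3=26  P4=12  P5=17
Turnaround(P0) = completion − arrival = 7 − 0 = 7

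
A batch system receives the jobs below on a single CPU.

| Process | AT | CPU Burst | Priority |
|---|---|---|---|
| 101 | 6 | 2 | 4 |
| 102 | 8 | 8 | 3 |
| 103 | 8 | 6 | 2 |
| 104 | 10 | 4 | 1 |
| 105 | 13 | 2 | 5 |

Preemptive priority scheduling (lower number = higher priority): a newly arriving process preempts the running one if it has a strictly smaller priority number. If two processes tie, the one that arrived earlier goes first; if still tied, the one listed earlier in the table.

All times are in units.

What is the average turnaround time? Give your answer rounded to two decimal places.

9.80

Schedule: | idle 0-6 | 101 6-8 | 103 8-10 | 104 10-14 | 103 14-18 | 102 18-26 | 105 26-28 |
Completion: 101=8  102=26  103=18  104=14  105=28
Turnaround times: 101=2, 102=18, 103=10, 104=4, 105=15
Average turnaround = (2+18+10+4+15) / 5 = 49/5 = 9.80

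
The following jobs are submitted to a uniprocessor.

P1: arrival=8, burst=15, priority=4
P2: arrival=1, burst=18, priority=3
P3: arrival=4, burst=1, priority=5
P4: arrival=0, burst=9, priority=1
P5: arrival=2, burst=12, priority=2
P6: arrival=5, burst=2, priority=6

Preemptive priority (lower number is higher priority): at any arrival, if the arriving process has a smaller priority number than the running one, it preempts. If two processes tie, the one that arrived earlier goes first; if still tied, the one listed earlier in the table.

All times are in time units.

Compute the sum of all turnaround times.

Schedule: | P4 0-9 | P5 9-21 | P2 21-39 | P1 39-54 | P3 54-55 | P6 55-57 |
Completion: P1=54  P2=39  P3=55  P4=9  P5=21  P6=57
Turnaround (C−A): P1=46  P2=38  P3=51  P4=9  P5=19  P6=52
Turnaround = completion − arrival: P1=46, P2=38, P3=51, P4=9, P5=19, P6=52
Total turnaround = 46 + 38 + 51 + 9 + 19 + 52 = 215

215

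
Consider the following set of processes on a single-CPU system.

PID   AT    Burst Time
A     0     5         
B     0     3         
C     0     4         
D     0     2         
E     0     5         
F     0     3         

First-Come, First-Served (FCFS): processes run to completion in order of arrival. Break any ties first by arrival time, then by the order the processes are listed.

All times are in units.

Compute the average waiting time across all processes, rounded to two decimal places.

Schedule: | A 0-5 | B 5-8 | C 8-12 | D 12-14 | E 14-19 | F 19-22 |
Completion: A=5  B=8  C=12  D=14  E=19  F=22
Waiting times: A=0, B=5, C=8, D=12, E=14, F=19
Average waiting = (0+5+8+12+14+19) / 6 = 58/6 = 9.67

9.67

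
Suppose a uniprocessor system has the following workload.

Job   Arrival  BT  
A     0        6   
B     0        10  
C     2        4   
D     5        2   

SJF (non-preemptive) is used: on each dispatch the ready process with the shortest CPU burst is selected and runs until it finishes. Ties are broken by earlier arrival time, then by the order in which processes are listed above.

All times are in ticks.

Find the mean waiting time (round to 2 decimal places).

4.75

Timeline: | A 0-6 | D 6-8 | C 8-12 | B 12-22 |
Completion: A=6  B=22  C=12  D=8
Turnaround (C−A): A=6  B=22  C=10  D=3
Waiting times: A=0, B=12, C=6, D=1
Average waiting = (0+12+6+1) / 4 = 19/4 = 4.75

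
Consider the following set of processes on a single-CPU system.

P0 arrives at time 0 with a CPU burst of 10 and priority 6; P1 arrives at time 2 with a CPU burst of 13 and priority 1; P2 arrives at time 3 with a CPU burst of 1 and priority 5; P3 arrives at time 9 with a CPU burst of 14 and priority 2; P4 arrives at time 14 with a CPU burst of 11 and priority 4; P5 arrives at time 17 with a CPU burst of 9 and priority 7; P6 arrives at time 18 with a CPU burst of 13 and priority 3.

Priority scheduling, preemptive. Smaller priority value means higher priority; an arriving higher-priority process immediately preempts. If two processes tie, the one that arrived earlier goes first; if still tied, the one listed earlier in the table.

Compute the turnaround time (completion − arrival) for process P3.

Gantt: | P0 0-2 | P1 2-15 | P3 15-29 | P6 29-42 | P4 42-53 | P2 53-54 | P0 54-62 | P5 62-71 |
Completion: P0=62  P1=15  P2=54  P3=29  P4=53  P5=71  P6=42
Turnaround (C−A): P0=62  P1=13  P2=51  P3=20  P4=39  P5=54  P6=24
Turnaround(P3) = completion − arrival = 29 − 9 = 20

20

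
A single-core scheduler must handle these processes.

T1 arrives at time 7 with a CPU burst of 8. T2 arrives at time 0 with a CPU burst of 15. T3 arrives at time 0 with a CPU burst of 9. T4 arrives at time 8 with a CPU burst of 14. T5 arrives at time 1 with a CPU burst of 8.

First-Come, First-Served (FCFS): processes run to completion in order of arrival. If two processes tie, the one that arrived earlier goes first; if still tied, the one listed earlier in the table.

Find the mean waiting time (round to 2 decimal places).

19.00

Gantt: | T2 0-15 | T3 15-24 | T5 24-32 | T1 32-40 | T4 40-54 |
Completion: T1=40  T2=15  T3=24  T4=54  T5=32
Waiting times: T1=25, T2=0, T3=15, T4=32, T5=23
Average waiting = (25+0+15+32+23) / 5 = 95/5 = 19.00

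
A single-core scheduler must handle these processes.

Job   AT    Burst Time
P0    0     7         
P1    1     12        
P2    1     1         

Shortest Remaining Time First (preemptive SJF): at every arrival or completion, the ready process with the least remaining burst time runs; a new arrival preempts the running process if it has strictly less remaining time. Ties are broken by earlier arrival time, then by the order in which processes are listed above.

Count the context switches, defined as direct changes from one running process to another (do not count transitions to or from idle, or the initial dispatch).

Gantt: | P0 0-1 | P2 1-2 | P0 2-8 | P1 8-20 |
Completion: P0=8  P1=20  P2=2
Turnaround (C−A): P0=8  P1=19  P2=1

3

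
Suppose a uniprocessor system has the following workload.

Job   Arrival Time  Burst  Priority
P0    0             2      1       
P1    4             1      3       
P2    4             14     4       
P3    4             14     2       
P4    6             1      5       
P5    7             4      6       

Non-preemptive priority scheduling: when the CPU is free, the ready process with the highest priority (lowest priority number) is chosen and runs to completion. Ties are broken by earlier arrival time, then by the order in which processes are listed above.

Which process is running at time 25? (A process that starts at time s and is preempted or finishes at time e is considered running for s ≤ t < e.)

Schedule: | P0 0-2 | idle 2-4 | P3 4-18 | P1 18-19 | P2 19-33 | P4 33-34 | P5 34-38 |
Completion: P0=2  P1=19  P2=33  P3=18  P4=34  P5=38

P2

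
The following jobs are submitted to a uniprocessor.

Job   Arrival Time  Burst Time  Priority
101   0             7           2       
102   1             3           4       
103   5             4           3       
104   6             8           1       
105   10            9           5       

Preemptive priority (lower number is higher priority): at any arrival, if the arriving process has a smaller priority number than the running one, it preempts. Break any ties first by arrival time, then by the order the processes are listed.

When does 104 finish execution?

14

Schedule: | 101 0-6 | 104 6-14 | 101 14-15 | 103 15-19 | 102 19-22 | 105 22-31 |
Completion: 101=15  102=22  103=19  104=14  105=31
Turnaround (C−A): 101=15  102=21  103=14  104=8  105=21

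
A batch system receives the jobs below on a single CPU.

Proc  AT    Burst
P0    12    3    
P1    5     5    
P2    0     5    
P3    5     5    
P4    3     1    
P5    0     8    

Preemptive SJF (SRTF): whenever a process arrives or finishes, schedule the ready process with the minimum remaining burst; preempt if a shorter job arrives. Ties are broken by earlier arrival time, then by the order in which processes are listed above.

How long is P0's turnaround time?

Schedule: | P2 0-3 | P4 3-4 | P2 4-6 | P1 6-11 | P3 11-12 | P0 12-15 | P3 15-19 | P5 19-27 |
Completion: P0=15  P1=11  P2=6  P3=19  P4=4  P5=27
Turnaround(P0) = completion − arrival = 15 − 12 = 3

3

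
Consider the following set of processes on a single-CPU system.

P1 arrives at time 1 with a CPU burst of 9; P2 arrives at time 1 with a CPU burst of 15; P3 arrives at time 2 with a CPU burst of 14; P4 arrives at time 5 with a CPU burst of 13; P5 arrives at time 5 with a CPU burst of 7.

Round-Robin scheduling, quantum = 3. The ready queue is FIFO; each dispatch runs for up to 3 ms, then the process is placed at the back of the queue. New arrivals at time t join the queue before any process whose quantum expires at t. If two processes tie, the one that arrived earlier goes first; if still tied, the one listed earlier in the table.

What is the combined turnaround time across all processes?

Timeline: | idle 0-1 | P1 1-4 | P2 4-7 | P3 7-10 | P1 10-13 | P4 13-16 | P5 16-19 | P2 19-22 | P3 22-25 | P1 25-28 | P4 28-31 | P5 31-34 | P2 34-37 | P3 37-40 | P4 40-43 | P5 43-44 | P2 44-47 | P3 47-50 | P4 50-53 | P2 53-56 | P3 56-58 | P4 58-59 |
Completion: P1=28  P2=56  P3=58  P4=59  P5=44
Turnaround (C−A): P1=27  P2=55  P3=56  P4=54  P5=39
Turnaround = completion − arrival: P1=27, P2=55, P3=56, P4=54, P5=39
Total turnaround = 27 + 55 + 56 + 54 + 39 = 231

231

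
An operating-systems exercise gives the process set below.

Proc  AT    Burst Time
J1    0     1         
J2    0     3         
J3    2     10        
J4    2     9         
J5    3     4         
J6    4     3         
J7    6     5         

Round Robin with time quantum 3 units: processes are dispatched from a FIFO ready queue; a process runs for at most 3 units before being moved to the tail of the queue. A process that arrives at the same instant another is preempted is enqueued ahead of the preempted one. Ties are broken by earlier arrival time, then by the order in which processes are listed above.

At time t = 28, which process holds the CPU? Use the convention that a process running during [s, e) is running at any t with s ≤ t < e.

Timeline: | J1 0-1 | J2 1-4 | J3 4-7 | J4 7-10 | J5 10-13 | J6 13-16 | J7 16-19 | J3 19-22 | J4 22-25 | J5 25-26 | J7 26-28 | J3 28-31 | J4 31-34 | J3 34-35 |
Completion: J1=1  J2=4  J3=35  J4=34  J5=26  J6=16  J7=28

J3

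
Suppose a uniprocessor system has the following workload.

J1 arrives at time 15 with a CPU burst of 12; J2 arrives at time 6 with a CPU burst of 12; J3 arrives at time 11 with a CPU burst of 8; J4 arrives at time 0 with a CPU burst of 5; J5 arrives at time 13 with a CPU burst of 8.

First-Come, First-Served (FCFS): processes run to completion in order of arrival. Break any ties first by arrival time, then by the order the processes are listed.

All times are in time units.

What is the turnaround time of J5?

Schedule: | J4 0-5 | idle 5-6 | J2 6-18 | J3 18-26 | J5 26-34 | J1 34-46 |
Completion: J1=46  J2=18  J3=26  J4=5  J5=34
Turnaround(J5) = completion − arrival = 34 − 13 = 21

21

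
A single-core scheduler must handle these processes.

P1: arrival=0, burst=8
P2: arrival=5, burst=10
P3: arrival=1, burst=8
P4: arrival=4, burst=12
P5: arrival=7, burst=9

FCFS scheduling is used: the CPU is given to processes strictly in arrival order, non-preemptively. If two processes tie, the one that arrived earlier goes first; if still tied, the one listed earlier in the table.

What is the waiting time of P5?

Timeline: | P1 0-8 | P3 8-16 | P4 16-28 | P2 28-38 | P5 38-47 |
Completion: P1=8  P2=38  P3=16  P4=28  P5=47
Waiting(P5) = turnaround − burst = 40 − 9 = 31

31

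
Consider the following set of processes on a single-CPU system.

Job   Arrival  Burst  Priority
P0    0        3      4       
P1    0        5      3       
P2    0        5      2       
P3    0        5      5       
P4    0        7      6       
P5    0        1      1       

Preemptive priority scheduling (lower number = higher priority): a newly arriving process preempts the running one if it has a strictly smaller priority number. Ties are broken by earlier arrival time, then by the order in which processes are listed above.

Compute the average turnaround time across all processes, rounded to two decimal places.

12.83

Timeline: | P5 0-1 | P2 1-6 | P1 6-11 | P0 11-14 | P3 14-19 | P4 19-26 |
Completion: P0=14  P1=11  P2=6  P3=19  P4=26  P5=1
Turnaround times: P0=14, P1=11, P2=6, P3=19, P4=26, P5=1
Average turnaround = (14+11+6+19+26+1) / 6 = 77/6 = 12.83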